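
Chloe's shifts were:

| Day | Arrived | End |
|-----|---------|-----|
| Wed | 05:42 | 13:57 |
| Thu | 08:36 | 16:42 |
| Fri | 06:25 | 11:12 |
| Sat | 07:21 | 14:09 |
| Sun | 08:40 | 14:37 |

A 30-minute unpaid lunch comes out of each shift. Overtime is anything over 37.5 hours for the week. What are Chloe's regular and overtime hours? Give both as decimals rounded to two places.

Regular 31.38 hours, overtime 0.00 hours

Wed: 05:42–13:57 = 8 h 15 min; less 30 min break → 7 h 45 min
Thu: 08:36–16:42 = 8 h 6 min; less 30 min break → 7 h 36 min
Fri: 06:25–11:12 = 4 h 47 min; less 30 min break → 4 h 17 min
Sat: 07:21–14:09 = 6 h 48 min; less 30 min break → 6 h 18 min
Sun: 08:40–14:37 = 5 h 57 min; less 30 min break → 5 h 27 min
Total worked: 31 h 23 min = 31.38 h.
Threshold 37.5 h → overtime 0 h 0 min, regular 31 h 23 min.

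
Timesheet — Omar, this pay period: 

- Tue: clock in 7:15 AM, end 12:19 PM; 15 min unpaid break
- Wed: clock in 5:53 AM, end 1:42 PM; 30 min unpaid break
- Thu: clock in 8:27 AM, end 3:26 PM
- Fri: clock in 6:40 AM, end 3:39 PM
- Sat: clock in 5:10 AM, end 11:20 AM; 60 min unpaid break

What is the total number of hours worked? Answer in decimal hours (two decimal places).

33.27 hours

Tue: 7:15 AM–12:19 PM = 5 h 4 min; less 15 min break → 4 h 49 min
Wed: 5:53 AM–1:42 PM = 7 h 49 min; less 30 min break → 7 h 19 min
Thu: 8:27 AM–3:26 PM = 6 h 59 min
Fri: 6:40 AM–3:39 PM = 8 h 59 min
Sat: 5:10 AM–11:20 AM = 6 h 10 min; less 60 min break → 5 h 10 min
Total: 4 h 49 min + 7 h 19 min + 6 h 59 min + 8 h 59 min + 5 h 10 min = 33 h 16 min.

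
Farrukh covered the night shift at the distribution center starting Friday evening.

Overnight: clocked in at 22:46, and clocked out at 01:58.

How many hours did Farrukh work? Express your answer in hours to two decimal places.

3.20 hours

Overnight: 22:46 → midnight = 1 h 14 min; midnight → 01:58 = 1 h 58 min; span 3 h 12 min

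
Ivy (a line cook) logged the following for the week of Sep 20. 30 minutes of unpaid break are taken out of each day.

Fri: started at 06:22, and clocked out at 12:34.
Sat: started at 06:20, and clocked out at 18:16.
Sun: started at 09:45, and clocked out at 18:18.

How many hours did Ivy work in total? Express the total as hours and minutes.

Fri: 06:22–12:34 = 6 h 12 min; less 30 min break → 5 h 42 min
Sat: 06:20–18:16 = 11 h 56 min; less 30 min break → 11 h 26 min
Sun: 09:45–18:18 = 8 h 33 min; less 30 min break → 8 h 3 min
Total: 5 h 42 min + 11 h 26 min + 8 h 3 min = 25 h 11 min.

25 h 11 min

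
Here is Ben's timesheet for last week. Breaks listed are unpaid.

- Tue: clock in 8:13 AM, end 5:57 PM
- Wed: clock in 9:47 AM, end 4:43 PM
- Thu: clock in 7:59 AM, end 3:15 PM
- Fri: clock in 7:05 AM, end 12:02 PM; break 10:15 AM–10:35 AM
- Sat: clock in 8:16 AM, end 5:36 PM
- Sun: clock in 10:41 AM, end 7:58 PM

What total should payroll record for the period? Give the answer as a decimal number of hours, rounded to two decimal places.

47.17 hours

Tue: 8:13 AM–5:57 PM = 9 h 44 min
Wed: 9:47 AM–4:43 PM = 6 h 56 min
Thu: 7:59 AM–3:15 PM = 7 h 16 min
Fri: 7:05 AM–12:02 PM = 4 h 57 min; less 20 min break → 4 h 37 min
Sat: 8:16 AM–5:36 PM = 9 h 20 min
Sun: 10:41 AM–7:58 PM = 9 h 17 min
Total: 9 h 44 min + 6 h 56 min + 7 h 16 min + 4 h 37 min + 9 h 20 min + 9 h 17 min = 47 h 10 min.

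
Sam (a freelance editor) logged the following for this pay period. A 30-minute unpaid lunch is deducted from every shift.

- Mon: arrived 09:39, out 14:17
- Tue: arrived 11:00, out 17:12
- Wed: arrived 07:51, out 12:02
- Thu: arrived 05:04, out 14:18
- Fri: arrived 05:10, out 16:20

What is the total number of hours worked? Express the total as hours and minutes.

Mon: 09:39–14:17 = 4 h 38 min; less 30 min break → 4 h 8 min
Tue: 11:00–17:12 = 6 h 12 min; less 30 min break → 5 h 42 min
Wed: 07:51–12:02 = 4 h 11 min; less 30 min break → 3 h 41 min
Thu: 05:04–14:18 = 9 h 14 min; less 30 min break → 8 h 44 min
Fri: 05:10–16:20 = 11 h 10 min; less 30 min break → 10 h 40 min
Total: 4 h 8 min + 5 h 42 min + 3 h 41 min + 8 h 44 min + 10 h 40 min = 32 h 55 min.

32 h 55 min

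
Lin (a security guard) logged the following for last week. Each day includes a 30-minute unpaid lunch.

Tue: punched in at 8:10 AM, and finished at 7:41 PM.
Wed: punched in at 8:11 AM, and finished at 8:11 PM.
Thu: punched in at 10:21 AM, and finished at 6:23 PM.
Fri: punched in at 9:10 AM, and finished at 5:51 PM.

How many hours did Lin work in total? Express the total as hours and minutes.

38 h 14 min

Tue: 8:10 AM–7:41 PM = 11 h 31 min; less 30 min break → 11 h 1 min
Wed: 8:11 AM–8:11 PM = 12 h 0 min; less 30 min break → 11 h 30 min
Thu: 10:21 AM–6:23 PM = 8 h 2 min; less 30 min break → 7 h 32 min
Fri: 9:10 AM–5:51 PM = 8 h 41 min; less 30 min break → 8 h 11 min
Total: 11 h 1 min + 11 h 30 min + 7 h 32 min + 8 h 11 min = 38 h 14 min.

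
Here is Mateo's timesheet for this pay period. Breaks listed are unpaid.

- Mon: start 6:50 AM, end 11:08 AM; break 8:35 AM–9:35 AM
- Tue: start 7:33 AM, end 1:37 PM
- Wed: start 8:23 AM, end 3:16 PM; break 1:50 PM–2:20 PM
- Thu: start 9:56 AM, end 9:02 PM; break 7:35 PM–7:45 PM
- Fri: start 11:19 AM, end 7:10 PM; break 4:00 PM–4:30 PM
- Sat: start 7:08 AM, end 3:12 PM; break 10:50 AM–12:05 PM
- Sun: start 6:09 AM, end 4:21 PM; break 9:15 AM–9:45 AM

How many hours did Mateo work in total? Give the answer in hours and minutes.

50 h 33 min

Mon: 6:50 AM–11:08 AM = 4 h 18 min; less 60 min break → 3 h 18 min
Tue: 7:33 AM–1:37 PM = 6 h 4 min
Wed: 8:23 AM–3:16 PM = 6 h 53 min; less 30 min break → 6 h 23 min
Thu: 9:56 AM–9:02 PM = 11 h 6 min; less 10 min break → 10 h 56 min
Fri: 11:19 AM–7:10 PM = 7 h 51 min; less 30 min break → 7 h 21 min
Sat: 7:08 AM–3:12 PM = 8 h 4 min; less 75 min break → 6 h 49 min
Sun: 6:09 AM–4:21 PM = 10 h 12 min; less 30 min break → 9 h 42 min
Total: 3 h 18 min + 6 h 4 min + 6 h 23 min + 10 h 56 min + 7 h 21 min + 6 h 49 min + 9 h 42 min = 50 h 33 min.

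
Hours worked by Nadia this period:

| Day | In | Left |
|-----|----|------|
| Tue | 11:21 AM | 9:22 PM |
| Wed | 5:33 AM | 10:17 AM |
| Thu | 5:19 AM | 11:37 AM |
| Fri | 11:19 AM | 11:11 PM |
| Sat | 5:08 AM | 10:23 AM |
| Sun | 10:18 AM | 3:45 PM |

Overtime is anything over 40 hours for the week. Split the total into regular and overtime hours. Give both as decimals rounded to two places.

Tue: 11:21 AM–9:22 PM = 10 h 1 min
Wed: 5:33 AM–10:17 AM = 4 h 44 min
Thu: 5:19 AM–11:37 AM = 6 h 18 min
Fri: 11:19 AM–11:11 PM = 11 h 52 min
Sat: 5:08 AM–10:23 AM = 5 h 15 min
Sun: 10:18 AM–3:45 PM = 5 h 27 min
Total worked: 43 h 37 min = 43.62 h.
Threshold 40 h → overtime 3 h 37 min, regular 40 h 0 min.

Regular 40.00 hours, overtime 3.62 hours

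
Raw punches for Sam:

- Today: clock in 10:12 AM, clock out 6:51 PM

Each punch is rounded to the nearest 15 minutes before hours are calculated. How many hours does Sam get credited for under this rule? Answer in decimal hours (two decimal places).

Today: in 10:12 AM→10:15 AM, out 6:51 PM→6:45 PM; 8 h 30 min

8.50 hours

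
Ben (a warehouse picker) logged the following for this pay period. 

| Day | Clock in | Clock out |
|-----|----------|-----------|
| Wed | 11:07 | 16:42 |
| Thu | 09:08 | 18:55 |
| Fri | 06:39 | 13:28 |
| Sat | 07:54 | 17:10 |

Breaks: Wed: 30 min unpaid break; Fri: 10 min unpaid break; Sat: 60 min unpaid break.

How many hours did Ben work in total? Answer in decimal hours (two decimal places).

Wed: 11:07–16:42 = 5 h 35 min; less 30 min break → 5 h 5 min
Thu: 09:08–18:55 = 9 h 47 min
Fri: 06:39–13:28 = 6 h 49 min; less 10 min break → 6 h 39 min
Sat: 07:54–17:10 = 9 h 16 min; less 60 min break → 8 h 16 min
Total: 5 h 5 min + 9 h 47 min + 6 h 39 min + 8 h 16 min = 29 h 47 min.

29.78 hours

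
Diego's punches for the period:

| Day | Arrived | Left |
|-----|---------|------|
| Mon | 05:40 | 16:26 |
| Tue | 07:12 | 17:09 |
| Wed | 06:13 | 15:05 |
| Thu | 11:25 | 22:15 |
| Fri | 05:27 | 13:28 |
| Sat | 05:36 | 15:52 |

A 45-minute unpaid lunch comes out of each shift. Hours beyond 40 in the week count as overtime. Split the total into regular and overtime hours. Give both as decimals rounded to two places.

Regular 40.00 hours, overtime 14.20 hours

Mon: 05:40–16:26 = 10 h 46 min; less 45 min break → 10 h 1 min
Tue: 07:12–17:09 = 9 h 57 min; less 45 min break → 9 h 12 min
Wed: 06:13–15:05 = 8 h 52 min; less 45 min break → 8 h 7 min
Thu: 11:25–22:15 = 10 h 50 min; less 45 min break → 10 h 5 min
Fri: 05:27–13:28 = 8 h 1 min; less 45 min break → 7 h 16 min
Sat: 05:36–15:52 = 10 h 16 min; less 45 min break → 9 h 31 min
Total worked: 54 h 12 min = 54.20 h.
Threshold 40 h → overtime 14 h 12 min, regular 40 h 0 min.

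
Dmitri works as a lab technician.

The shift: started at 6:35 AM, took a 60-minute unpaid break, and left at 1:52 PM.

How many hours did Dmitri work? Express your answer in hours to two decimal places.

The shift: 6:35 AM–1:52 PM = 7 h 17 min; less 60 min break → 6 h 17 min

6.28 hours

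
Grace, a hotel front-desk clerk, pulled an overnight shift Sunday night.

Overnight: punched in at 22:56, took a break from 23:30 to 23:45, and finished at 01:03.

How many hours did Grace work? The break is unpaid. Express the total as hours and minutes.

Overnight: 22:56 → midnight = 1 h 4 min; midnight → 01:03 = 1 h 3 min; span 2 h 7 min; less 15 min break → 1 h 52 min

1 h 52 min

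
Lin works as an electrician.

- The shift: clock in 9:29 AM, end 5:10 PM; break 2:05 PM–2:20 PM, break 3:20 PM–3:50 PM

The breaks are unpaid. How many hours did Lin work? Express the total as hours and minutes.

The shift: 9:29 AM–5:10 PM = 7 h 41 min; less 45 min break → 6 h 56 min

6 h 56 min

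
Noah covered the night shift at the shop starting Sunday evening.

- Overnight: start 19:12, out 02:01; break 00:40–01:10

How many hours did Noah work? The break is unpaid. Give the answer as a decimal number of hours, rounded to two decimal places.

Overnight: 19:12 → midnight = 4 h 48 min; midnight → 02:01 = 2 h 1 min; span 6 h 49 min; less 30 min break → 6 h 19 min

6.32 hours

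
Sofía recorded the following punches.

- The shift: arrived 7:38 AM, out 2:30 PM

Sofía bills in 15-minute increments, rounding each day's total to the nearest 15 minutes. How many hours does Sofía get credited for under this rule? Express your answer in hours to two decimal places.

6.75 hours

The shift: 7:38 AM–2:30 PM = 6 h 52 min → rounds to 6 h 45 min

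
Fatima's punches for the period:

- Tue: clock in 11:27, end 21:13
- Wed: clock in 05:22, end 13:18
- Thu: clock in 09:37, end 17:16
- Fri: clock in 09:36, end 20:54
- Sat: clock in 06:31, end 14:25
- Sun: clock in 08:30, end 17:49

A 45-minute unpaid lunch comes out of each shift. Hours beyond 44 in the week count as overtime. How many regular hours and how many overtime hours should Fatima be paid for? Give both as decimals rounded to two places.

Tue: 11:27–21:13 = 9 h 46 min; less 45 min break → 9 h 1 min
Wed: 05:22–13:18 = 7 h 56 min; less 45 min break → 7 h 11 min
Thu: 09:37–17:16 = 7 h 39 min; less 45 min break → 6 h 54 min
Fri: 09:36–20:54 = 11 h 18 min; less 45 min break → 10 h 33 min
Sat: 06:31–14:25 = 7 h 54 min; less 45 min break → 7 h 9 min
Sun: 08:30–17:49 = 9 h 19 min; less 45 min break → 8 h 34 min
Total worked: 49 h 22 min = 49.37 h.
Threshold 44 h → overtime 5 h 22 min, regular 44 h 0 min.

Regular 44.00 hours, overtime 5.37 hours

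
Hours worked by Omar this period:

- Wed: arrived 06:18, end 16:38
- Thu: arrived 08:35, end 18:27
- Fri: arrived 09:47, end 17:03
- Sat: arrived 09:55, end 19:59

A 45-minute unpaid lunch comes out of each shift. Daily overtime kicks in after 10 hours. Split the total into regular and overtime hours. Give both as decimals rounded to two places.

Wed: 06:18–16:38 = 10 h 20 min; less 45 min break → 9 h 35 min
Thu: 08:35–18:27 = 9 h 52 min; less 45 min break → 9 h 7 min
Fri: 09:47–17:03 = 7 h 16 min; less 45 min break → 6 h 31 min
Sat: 09:55–19:59 = 10 h 4 min; less 45 min break → 9 h 19 min
Wed reg 9 h 35 min / OT 0 h 0 min; Thu reg 9 h 7 min / OT 0 h 0 min; Fri reg 6 h 31 min / OT 0 h 0 min; Sat reg 9 h 19 min / OT 0 h 0 min.
Totals: regular 34 h 32 min, overtime 0 h 0 min.

Regular 34.53 hours, overtime 0.00 hours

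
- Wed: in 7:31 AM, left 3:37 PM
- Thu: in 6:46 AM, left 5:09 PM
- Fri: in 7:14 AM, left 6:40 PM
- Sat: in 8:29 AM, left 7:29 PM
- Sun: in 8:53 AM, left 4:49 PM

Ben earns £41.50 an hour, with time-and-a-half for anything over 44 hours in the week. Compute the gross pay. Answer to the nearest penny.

Wed: 7:31 AM–3:37 PM = 8 h 6 min
Thu: 6:46 AM–5:09 PM = 10 h 23 min
Fri: 7:14 AM–6:40 PM = 11 h 26 min
Sat: 8:29 AM–7:29 PM = 11 h 0 min
Sun: 8:53 AM–4:49 PM = 7 h 56 min
Total worked: 48 h 51 min = 2931 min.
Regular 44 h 0 min = 2640 min at £41.50/h; overtime 4 h 51 min = 291 min at £62.25/h.
Pay = (2640 × £41.50 + 291 × £62.25) ÷ 60 = £2127.91.

£2127.91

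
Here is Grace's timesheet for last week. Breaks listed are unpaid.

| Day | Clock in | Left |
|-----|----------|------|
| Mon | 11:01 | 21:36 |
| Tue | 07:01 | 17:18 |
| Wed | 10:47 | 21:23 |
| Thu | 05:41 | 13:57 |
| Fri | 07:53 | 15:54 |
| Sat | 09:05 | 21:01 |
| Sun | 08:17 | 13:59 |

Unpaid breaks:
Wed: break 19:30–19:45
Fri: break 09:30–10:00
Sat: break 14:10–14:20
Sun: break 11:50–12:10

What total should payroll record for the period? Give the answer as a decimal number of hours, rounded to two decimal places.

Mon: 11:01–21:36 = 10 h 35 min
Tue: 07:01–17:18 = 10 h 17 min
Wed: 10:47–21:23 = 10 h 36 min; less 15 min break → 10 h 21 min
Thu: 05:41–13:57 = 8 h 16 min
Fri: 07:53–15:54 = 8 h 1 min; less 30 min break → 7 h 31 min
Sat: 09:05–21:01 = 11 h 56 min; less 10 min break → 11 h 46 min
Sun: 08:17–13:59 = 5 h 42 min; less 20 min break → 5 h 22 min
Total: 10 h 35 min + 10 h 17 min + 10 h 21 min + 8 h 16 min + 7 h 31 min + 11 h 46 min + 5 h 22 min = 64 h 8 min.

64.13 hours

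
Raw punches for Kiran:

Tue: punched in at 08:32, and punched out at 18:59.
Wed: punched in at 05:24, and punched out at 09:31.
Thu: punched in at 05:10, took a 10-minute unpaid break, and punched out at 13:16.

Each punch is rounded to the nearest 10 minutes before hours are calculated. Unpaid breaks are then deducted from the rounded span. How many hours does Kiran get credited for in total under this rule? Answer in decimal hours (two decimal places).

Tue: in 08:32→08:30, out 18:59→19:00; 10 h 30 min
Wed: in 05:24→05:20, out 09:31→09:30; 4 h 10 min
Thu: in 05:10→05:10, out 13:16→13:20; 8 h 10 min − 10 min = 8 h 0 min
Total credited: 22 h 40 min.

22.67 hours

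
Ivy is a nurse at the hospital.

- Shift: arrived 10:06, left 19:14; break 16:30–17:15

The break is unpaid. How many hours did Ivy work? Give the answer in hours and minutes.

8 h 23 min

Shift: 10:06–19:14 = 9 h 8 min; less 45 min break → 8 h 23 min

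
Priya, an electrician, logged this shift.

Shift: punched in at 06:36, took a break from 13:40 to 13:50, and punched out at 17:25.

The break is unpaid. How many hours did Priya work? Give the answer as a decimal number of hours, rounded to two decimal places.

10.65 hours

Shift: 06:36–17:25 = 10 h 49 min; less 10 min break → 10 h 39 min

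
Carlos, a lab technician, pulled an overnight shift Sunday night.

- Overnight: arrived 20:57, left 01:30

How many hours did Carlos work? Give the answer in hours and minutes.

Overnight: 20:57 → midnight = 3 h 3 min; midnight → 01:30 = 1 h 30 min; span 4 h 33 min

4 h 33 min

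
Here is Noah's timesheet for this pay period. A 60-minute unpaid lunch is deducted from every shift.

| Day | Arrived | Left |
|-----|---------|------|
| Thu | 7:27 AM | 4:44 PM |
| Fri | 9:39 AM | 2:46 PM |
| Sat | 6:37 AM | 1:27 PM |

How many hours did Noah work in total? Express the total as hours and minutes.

18 h 14 min

Thu: 7:27 AM–4:44 PM = 9 h 17 min; less 60 min break → 8 h 17 min
Fri: 9:39 AM–2:46 PM = 5 h 7 min; less 60 min break → 4 h 7 min
Sat: 6:37 AM–1:27 PM = 6 h 50 min; less 60 min break → 5 h 50 min
Total: 8 h 17 min + 4 h 7 min + 5 h 50 min = 18 h 14 min.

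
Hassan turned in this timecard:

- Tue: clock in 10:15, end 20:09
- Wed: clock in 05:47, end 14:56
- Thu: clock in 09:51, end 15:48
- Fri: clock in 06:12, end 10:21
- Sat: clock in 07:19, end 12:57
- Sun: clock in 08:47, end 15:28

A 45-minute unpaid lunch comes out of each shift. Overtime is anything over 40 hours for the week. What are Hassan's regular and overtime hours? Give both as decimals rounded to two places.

Tue: 10:15–20:09 = 9 h 54 min; less 45 min break → 9 h 9 min
Wed: 05:47–14:56 = 9 h 9 min; less 45 min break → 8 h 24 min
Thu: 09:51–15:48 = 5 h 57 min; less 45 min break → 5 h 12 min
Fri: 06:12–10:21 = 4 h 9 min; less 45 min break → 3 h 24 min
Sat: 07:19–12:57 = 5 h 38 min; less 45 min break → 4 h 53 min
Sun: 08:47–15:28 = 6 h 41 min; less 45 min break → 5 h 56 min
Total worked: 36 h 58 min = 36.97 h.
Threshold 40 h → overtime 0 h 0 min, regular 36 h 58 min.

Regular 36.97 hours, overtime 0.00 hours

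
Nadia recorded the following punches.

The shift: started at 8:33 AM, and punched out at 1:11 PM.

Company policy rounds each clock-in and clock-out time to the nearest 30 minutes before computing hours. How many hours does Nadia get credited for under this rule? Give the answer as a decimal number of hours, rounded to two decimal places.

The shift: in 8:33 AM→8:30 AM, out 1:11 PM→1:00 PM; 4 h 30 min

4.50 hours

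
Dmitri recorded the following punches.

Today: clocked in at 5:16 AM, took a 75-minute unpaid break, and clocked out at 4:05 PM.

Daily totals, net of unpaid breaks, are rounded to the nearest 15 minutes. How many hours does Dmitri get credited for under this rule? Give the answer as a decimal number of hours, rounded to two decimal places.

Today: 5:16 AM–4:05 PM = 10 h 49 min − 75 min = 9 h 34 min → rounds to 9 h 30 min

9.50 hours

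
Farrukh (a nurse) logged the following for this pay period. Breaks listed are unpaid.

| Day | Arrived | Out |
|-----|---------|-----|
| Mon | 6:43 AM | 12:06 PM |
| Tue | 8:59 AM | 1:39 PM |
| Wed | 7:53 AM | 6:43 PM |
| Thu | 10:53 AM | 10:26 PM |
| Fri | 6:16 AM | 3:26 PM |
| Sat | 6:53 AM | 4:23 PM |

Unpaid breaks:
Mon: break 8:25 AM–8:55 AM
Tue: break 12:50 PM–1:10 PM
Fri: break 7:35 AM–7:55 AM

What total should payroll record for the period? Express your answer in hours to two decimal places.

Mon: 6:43 AM–12:06 PM = 5 h 23 min; less 30 min break → 4 h 53 min
Tue: 8:59 AM–1:39 PM = 4 h 40 min; less 20 min break → 4 h 20 min
Wed: 7:53 AM–6:43 PM = 10 h 50 min
Thu: 10:53 AM–10:26 PM = 11 h 33 min
Fri: 6:16 AM–3:26 PM = 9 h 10 min; less 20 min break → 8 h 50 min
Sat: 6:53 AM–4:23 PM = 9 h 30 min
Total: 4 h 53 min + 4 h 20 min + 10 h 50 min + 11 h 33 min + 8 h 50 min + 9 h 30 min = 49 h 56 min.

49.93 hours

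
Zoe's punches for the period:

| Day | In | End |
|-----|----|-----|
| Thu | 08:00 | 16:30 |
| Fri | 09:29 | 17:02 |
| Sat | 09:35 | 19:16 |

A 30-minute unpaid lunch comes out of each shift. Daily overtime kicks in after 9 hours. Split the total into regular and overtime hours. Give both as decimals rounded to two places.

Thu: 08:00–16:30 = 8 h 30 min; less 30 min break → 8 h 0 min
Fri: 09:29–17:02 = 7 h 33 min; less 30 min break → 7 h 3 min
Sat: 09:35–19:16 = 9 h 41 min; less 30 min break → 9 h 11 min
Thu reg 8 h 0 min / OT 0 h 0 min; Fri reg 7 h 3 min / OT 0 h 0 min; Sat reg 9 h 0 min / OT 0 h 11 min.
Totals: regular 24 h 3 min, overtime 0 h 11 min.

Regular 24.05 hours, overtime 0.18 hours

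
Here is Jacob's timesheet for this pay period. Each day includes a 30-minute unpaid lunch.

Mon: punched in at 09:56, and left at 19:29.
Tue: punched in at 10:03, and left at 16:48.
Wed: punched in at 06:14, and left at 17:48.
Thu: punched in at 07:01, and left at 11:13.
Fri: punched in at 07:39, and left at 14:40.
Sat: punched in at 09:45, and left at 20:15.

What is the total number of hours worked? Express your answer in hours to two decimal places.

46.58 hours

Mon: 09:56–19:29 = 9 h 33 min; less 30 min break → 9 h 3 min
Tue: 10:03–16:48 = 6 h 45 min; less 30 min break → 6 h 15 min
Wed: 06:14–17:48 = 11 h 34 min; less 30 min break → 11 h 4 min
Thu: 07:01–11:13 = 4 h 12 min; less 30 min break → 3 h 42 min
Fri: 07:39–14:40 = 7 h 1 min; less 30 min break → 6 h 31 min
Sat: 09:45–20:15 = 10 h 30 min; less 30 min break → 10 h 0 min
Total: 9 h 3 min + 6 h 15 min + 11 h 4 min + 3 h 42 min + 6 h 31 min + 10 h 0 min = 46 h 35 min.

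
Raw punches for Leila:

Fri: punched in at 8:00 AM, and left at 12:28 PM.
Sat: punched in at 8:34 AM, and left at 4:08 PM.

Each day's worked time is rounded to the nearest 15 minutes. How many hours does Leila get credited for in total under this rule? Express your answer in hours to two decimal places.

Fri: 8:00 AM–12:28 PM = 4 h 28 min → rounds to 4 h 30 min
Sat: 8:34 AM–4:08 PM = 7 h 34 min → rounds to 7 h 30 min
Total credited: 12 h 0 min.

12.00 hours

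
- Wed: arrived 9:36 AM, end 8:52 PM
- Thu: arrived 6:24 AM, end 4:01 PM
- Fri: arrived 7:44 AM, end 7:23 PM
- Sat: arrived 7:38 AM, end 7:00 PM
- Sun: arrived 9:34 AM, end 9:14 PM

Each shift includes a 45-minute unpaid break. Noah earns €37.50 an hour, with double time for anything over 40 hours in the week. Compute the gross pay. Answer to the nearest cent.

€2386.25

Wed: 9:36 AM–8:52 PM = 11 h 16 min; less 45 min break → 10 h 31 min
Thu: 6:24 AM–4:01 PM = 9 h 37 min; less 45 min break → 8 h 52 min
Fri: 7:44 AM–7:23 PM = 11 h 39 min; less 45 min break → 10 h 54 min
Sat: 7:38 AM–7:00 PM = 11 h 22 min; less 45 min break → 10 h 37 min
Sun: 9:34 AM–9:14 PM = 11 h 40 min; less 45 min break → 10 h 55 min
Total worked: 51 h 49 min = 3109 min.
Regular 40 h 0 min = 2400 min at €37.50/h; overtime 11 h 49 min = 709 min at €75.00/h.
Pay = (2400 × €37.50 + 709 × €75.00) ÷ 60 = €2386.25.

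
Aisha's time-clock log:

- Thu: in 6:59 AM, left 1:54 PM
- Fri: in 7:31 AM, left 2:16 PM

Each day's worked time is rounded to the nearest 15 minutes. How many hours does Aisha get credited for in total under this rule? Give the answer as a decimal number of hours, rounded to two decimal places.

Thu: 6:59 AM–1:54 PM = 6 h 55 min → rounds to 7 h 0 min
Fri: 7:31 AM–2:16 PM = 6 h 45 min → rounds to 6 h 45 min
Total credited: 13 h 45 min.

13.75 hours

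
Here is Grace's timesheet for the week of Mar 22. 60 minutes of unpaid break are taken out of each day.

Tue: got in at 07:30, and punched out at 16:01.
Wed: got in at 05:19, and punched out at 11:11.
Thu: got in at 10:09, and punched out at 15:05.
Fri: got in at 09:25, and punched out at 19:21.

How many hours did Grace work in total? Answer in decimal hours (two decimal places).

Tue: 07:30–16:01 = 8 h 31 min; less 60 min break → 7 h 31 min
Wed: 05:19–11:11 = 5 h 52 min; less 60 min break → 4 h 52 min
Thu: 10:09–15:05 = 4 h 56 min; less 60 min break → 3 h 56 min
Fri: 09:25–19:21 = 9 h 56 min; less 60 min break → 8 h 56 min
Total: 7 h 31 min + 4 h 52 min + 3 h 56 min + 8 h 56 min = 25 h 15 min.

25.25 hours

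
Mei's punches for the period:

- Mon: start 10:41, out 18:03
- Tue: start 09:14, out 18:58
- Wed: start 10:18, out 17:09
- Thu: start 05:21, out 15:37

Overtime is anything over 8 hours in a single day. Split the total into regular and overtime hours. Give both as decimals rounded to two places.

Mon: 10:41–18:03 = 7 h 22 min
Tue: 09:14–18:58 = 9 h 44 min
Wed: 10:18–17:09 = 6 h 51 min
Thu: 05:21–15:37 = 10 h 16 min
Mon reg 7 h 22 min / OT 0 h 0 min; Tue reg 8 h 0 min / OT 1 h 44 min; Wed reg 6 h 51 min / OT 0 h 0 min; Thu reg 8 h 0 min / OT 2 h 16 min.
Totals: regular 30 h 13 min, overtime 4 h 0 min.

Regular 30.22 hours, overtime 4.00 hours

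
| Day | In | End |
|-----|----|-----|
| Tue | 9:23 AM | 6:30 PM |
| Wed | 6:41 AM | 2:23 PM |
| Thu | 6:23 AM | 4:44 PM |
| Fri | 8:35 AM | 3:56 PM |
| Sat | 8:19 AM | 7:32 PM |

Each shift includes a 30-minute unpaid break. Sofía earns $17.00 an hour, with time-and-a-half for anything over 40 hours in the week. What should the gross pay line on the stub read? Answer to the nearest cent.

Tue: 9:23 AM–6:30 PM = 9 h 7 min; less 30 min break → 8 h 37 min
Wed: 6:41 AM–2:23 PM = 7 h 42 min; less 30 min break → 7 h 12 min
Thu: 6:23 AM–4:44 PM = 10 h 21 min; less 30 min break → 9 h 51 min
Fri: 8:35 AM–3:56 PM = 7 h 21 min; less 30 min break → 6 h 51 min
Sat: 8:19 AM–7:32 PM = 11 h 13 min; less 30 min break → 10 h 43 min
Total worked: 43 h 14 min = 2594 min.
Regular 40 h 0 min = 2400 min at $17.00/h; overtime 3 h 14 min = 194 min at $25.50/h.
Pay = (2400 × $17.00 + 194 × $25.50) ÷ 60 = $762.45.

$762.45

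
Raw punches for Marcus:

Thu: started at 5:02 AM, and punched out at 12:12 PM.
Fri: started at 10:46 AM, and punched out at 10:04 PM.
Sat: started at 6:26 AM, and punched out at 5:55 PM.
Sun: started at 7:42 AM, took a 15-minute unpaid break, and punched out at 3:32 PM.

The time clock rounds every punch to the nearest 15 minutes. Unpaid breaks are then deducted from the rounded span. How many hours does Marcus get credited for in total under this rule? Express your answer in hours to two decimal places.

37.50 hours

Thu: in 5:02 AM→5:00 AM, out 12:12 PM→12:15 PM; 7 h 15 min
Fri: in 10:46 AM→10:45 AM, out 10:04 PM→10:00 PM; 11 h 15 min
Sat: in 6:26 AM→6:30 AM, out 5:55 PM→6:00 PM; 11 h 30 min
Sun: in 7:42 AM→7:45 AM, out 3:32 PM→3:30 PM; 7 h 45 min − 15 min = 7 h 30 min
Total credited: 37 h 30 min.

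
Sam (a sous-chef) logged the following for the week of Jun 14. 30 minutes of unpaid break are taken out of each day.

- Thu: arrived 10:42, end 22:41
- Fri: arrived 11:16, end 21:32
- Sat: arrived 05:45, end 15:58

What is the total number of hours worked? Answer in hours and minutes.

Thu: 10:42–22:41 = 11 h 59 min; less 30 min break → 11 h 29 min
Fri: 11:16–21:32 = 10 h 16 min; less 30 min break → 9 h 46 min
Sat: 05:45–15:58 = 10 h 13 min; less 30 min break → 9 h 43 min
Total: 11 h 29 min + 9 h 46 min + 9 h 43 min = 30 h 58 min.

30 h 58 min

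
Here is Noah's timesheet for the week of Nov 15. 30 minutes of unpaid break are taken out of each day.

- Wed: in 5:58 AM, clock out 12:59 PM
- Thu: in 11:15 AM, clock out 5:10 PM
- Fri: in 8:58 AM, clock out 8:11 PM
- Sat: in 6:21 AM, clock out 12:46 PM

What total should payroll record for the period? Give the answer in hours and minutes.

28 h 34 min

Wed: 5:58 AM–12:59 PM = 7 h 1 min; less 30 min break → 6 h 31 min
Thu: 11:15 AM–5:10 PM = 5 h 55 min; less 30 min break → 5 h 25 min
Fri: 8:58 AM–8:11 PM = 11 h 13 min; less 30 min break → 10 h 43 min
Sat: 6:21 AM–12:46 PM = 6 h 25 min; less 30 min break → 5 h 55 min
Total: 6 h 31 min + 5 h 25 min + 10 h 43 min + 5 h 55 min = 28 h 34 min.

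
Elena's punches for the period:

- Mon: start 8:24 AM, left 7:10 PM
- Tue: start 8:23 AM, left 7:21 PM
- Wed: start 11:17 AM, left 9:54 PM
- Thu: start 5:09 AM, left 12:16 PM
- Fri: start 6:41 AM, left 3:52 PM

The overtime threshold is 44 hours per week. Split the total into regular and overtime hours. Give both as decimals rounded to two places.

Regular 44.00 hours, overtime 4.65 hours

Mon: 8:24 AM–7:10 PM = 10 h 46 min
Tue: 8:23 AM–7:21 PM = 10 h 58 min
Wed: 11:17 AM–9:54 PM = 10 h 37 min
Thu: 5:09 AM–12:16 PM = 7 h 7 min
Fri: 6:41 AM–3:52 PM = 9 h 11 min
Total worked: 48 h 39 min = 48.65 h.
Threshold 44 h → overtime 4 h 39 min, regular 44 h 0 min.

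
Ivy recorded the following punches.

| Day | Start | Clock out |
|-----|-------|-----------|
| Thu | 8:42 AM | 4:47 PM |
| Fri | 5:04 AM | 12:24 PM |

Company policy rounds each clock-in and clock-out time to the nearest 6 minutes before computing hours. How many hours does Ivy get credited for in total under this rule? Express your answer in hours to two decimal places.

Thu: in 8:42 AM→8:42 AM, out 4:47 PM→4:48 PM; 8 h 6 min
Fri: in 5:04 AM→5:06 AM, out 12:24 PM→12:24 PM; 7 h 18 min
Total credited: 15 h 24 min.

15.40 hours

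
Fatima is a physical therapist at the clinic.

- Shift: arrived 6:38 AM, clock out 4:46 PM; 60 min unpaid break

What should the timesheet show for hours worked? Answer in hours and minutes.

9 h 8 min

Shift: 6:38 AM–4:46 PM = 10 h 8 min; less 60 min break → 9 h 8 min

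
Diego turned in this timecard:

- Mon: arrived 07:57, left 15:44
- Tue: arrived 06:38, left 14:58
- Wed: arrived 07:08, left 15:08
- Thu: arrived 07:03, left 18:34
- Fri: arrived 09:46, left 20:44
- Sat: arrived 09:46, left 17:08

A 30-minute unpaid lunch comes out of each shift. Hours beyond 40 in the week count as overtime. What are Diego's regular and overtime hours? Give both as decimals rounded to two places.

Mon: 07:57–15:44 = 7 h 47 min; less 30 min break → 7 h 17 min
Tue: 06:38–14:58 = 8 h 20 min; less 30 min break → 7 h 50 min
Wed: 07:08–15:08 = 8 h 0 min; less 30 min break → 7 h 30 min
Thu: 07:03–18:34 = 11 h 31 min; less 30 min break → 11 h 1 min
Fri: 09:46–20:44 = 10 h 58 min; less 30 min break → 10 h 28 min
Sat: 09:46–17:08 = 7 h 22 min; less 30 min break → 6 h 52 min
Total worked: 50 h 58 min = 50.97 h.
Threshold 40 h → overtime 10 h 58 min, regular 40 h 0 min.

Regular 40.00 hours, overtime 10.97 hours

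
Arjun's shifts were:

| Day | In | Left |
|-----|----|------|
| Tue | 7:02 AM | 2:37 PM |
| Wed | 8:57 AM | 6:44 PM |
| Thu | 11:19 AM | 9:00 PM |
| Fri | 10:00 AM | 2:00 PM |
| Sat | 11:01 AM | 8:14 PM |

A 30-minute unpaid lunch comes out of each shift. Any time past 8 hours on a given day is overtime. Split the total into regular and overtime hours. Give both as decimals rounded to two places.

Regular 34.58 hours, overtime 3.18 hours

Tue: 7:02 AM–2:37 PM = 7 h 35 min; less 30 min break → 7 h 5 min
Wed: 8:57 AM–6:44 PM = 9 h 47 min; less 30 min break → 9 h 17 min
Thu: 11:19 AM–9:00 PM = 9 h 41 min; less 30 min break → 9 h 11 min
Fri: 10:00 AM–2:00 PM = 4 h 0 min; less 30 min break → 3 h 30 min
Sat: 11:01 AM–8:14 PM = 9 h 13 min; less 30 min break → 8 h 43 min
Tue reg 7 h 5 min / OT 0 h 0 min; Wed reg 8 h 0 min / OT 1 h 17 min; Thu reg 8 h 0 min / OT 1 h 11 min; Fri reg 3 h 30 min / OT 0 h 0 min; Sat reg 8 h 0 min / OT 0 h 43 min.
Totals: regular 34 h 35 min, overtime 3 h 11 min.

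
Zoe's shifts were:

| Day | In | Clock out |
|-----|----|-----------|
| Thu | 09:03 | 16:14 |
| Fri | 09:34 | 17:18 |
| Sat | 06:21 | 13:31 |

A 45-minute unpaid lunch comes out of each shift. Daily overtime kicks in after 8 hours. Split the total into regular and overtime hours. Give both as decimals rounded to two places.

Thu: 09:03–16:14 = 7 h 11 min; less 45 min break → 6 h 26 min
Fri: 09:34–17:18 = 7 h 44 min; less 45 min break → 6 h 59 min
Sat: 06:21–13:31 = 7 h 10 min; less 45 min break → 6 h 25 min
Thu reg 6 h 26 min / OT 0 h 0 min; Fri reg 6 h 59 min / OT 0 h 0 min; Sat reg 6 h 25 min / OT 0 h 0 min.
Totals: regular 19 h 50 min, overtime 0 h 0 min.

Regular 19.83 hours, overtime 0.00 hours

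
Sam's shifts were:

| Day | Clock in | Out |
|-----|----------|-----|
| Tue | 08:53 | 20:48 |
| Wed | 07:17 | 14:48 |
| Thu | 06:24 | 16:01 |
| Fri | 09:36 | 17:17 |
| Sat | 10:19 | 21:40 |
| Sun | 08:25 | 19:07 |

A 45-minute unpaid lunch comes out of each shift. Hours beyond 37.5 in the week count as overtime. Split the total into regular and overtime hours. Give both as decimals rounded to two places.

Tue: 08:53–20:48 = 11 h 55 min; less 45 min break → 11 h 10 min
Wed: 07:17–14:48 = 7 h 31 min; less 45 min break → 6 h 46 min
Thu: 06:24–16:01 = 9 h 37 min; less 45 min break → 8 h 52 min
Fri: 09:36–17:17 = 7 h 41 min; less 45 min break → 6 h 56 min
Sat: 10:19–21:40 = 11 h 21 min; less 45 min break → 10 h 36 min
Sun: 08:25–19:07 = 10 h 42 min; less 45 min break → 9 h 57 min
Total worked: 54 h 17 min = 54.28 h.
Threshold 37.5 h → overtime 16 h 47 min, regular 37 h 30 min.

Regular 37.50 hours, overtime 16.78 hours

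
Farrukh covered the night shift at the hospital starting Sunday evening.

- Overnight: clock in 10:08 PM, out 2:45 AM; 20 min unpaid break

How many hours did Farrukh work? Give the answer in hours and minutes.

Overnight: 10:08 PM → midnight = 1 h 52 min; midnight → 2:45 AM = 2 h 45 min; span 4 h 37 min; less 20 min break → 4 h 17 min

4 h 17 min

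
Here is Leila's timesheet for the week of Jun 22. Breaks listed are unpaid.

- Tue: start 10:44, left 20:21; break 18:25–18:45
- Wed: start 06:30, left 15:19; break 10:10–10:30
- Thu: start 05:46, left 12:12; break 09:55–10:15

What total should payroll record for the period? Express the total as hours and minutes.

23 h 52 min

Tue: 10:44–20:21 = 9 h 37 min; less 20 min break → 9 h 17 min
Wed: 06:30–15:19 = 8 h 49 min; less 20 min break → 8 h 29 min
Thu: 05:46–12:12 = 6 h 26 min; less 20 min break → 6 h 6 min
Total: 9 h 17 min + 8 h 29 min + 6 h 6 min = 23 h 52 min.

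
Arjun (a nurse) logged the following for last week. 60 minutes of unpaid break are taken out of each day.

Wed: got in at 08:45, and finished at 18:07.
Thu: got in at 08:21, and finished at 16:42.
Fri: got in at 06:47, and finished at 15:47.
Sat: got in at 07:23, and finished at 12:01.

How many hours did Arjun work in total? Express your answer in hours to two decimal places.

27.35 hours

Wed: 08:45–18:07 = 9 h 22 min; less 60 min break → 8 h 22 min
Thu: 08:21–16:42 = 8 h 21 min; less 60 min break → 7 h 21 min
Fri: 06:47–15:47 = 9 h 0 min; less 60 min break → 8 h 0 min
Sat: 07:23–12:01 = 4 h 38 min; less 60 min break → 3 h 38 min
Total: 8 h 22 min + 7 h 21 min + 8 h 0 min + 3 h 38 min = 27 h 21 min.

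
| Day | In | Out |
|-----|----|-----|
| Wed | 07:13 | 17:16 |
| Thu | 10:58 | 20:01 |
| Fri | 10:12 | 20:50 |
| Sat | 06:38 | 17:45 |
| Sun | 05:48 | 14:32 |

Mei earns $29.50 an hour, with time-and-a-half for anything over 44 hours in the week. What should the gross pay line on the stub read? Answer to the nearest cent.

Wed: 07:13–17:16 = 10 h 3 min
Thu: 10:58–20:01 = 9 h 3 min
Fri: 10:12–20:50 = 10 h 38 min
Sat: 06:38–17:45 = 11 h 7 min
Sun: 05:48–14:32 = 8 h 44 min
Total worked: 49 h 35 min = 2975 min.
Regular 44 h 0 min = 2640 min at $29.50/h; overtime 5 h 35 min = 335 min at $44.25/h.
Pay = (2640 × $29.50 + 335 × $44.25) ÷ 60 = $1545.06.

$1545.06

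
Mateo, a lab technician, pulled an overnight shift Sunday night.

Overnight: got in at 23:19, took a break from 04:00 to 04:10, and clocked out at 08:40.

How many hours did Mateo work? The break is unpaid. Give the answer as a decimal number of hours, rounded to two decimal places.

Overnight: 23:19 → midnight = 0 h 41 min; midnight → 08:40 = 8 h 40 min; span 9 h 21 min; less 10 min break → 9 h 11 min

9.18 hours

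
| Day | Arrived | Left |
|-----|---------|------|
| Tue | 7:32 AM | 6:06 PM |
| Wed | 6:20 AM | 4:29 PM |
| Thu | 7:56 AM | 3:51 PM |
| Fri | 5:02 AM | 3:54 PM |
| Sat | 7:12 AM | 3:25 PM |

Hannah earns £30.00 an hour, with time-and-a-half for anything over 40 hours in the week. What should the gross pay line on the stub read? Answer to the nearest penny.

£1547.25

Tue: 7:32 AM–6:06 PM = 10 h 34 min
Wed: 6:20 AM–4:29 PM = 10 h 9 min
Thu: 7:56 AM–3:51 PM = 7 h 55 min
Fri: 5:02 AM–3:54 PM = 10 h 52 min
Sat: 7:12 AM–3:25 PM = 8 h 13 min
Total worked: 47 h 43 min = 2863 min.
Regular 40 h 0 min = 2400 min at £30.00/h; overtime 7 h 43 min = 463 min at £45.00/h.
Pay = (2400 × £30.00 + 463 × £45.00) ÷ 60 = £1547.25.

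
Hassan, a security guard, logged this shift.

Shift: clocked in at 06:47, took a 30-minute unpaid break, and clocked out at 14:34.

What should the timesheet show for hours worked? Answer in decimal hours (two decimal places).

7.28 hours

Shift: 06:47–14:34 = 7 h 47 min; less 30 min break → 7 h 17 min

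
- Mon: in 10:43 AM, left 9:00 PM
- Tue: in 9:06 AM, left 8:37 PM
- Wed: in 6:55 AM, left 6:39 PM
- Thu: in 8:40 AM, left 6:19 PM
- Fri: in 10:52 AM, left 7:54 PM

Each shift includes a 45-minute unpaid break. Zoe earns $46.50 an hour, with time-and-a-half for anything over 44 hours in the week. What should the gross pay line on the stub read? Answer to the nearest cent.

Mon: 10:43 AM–9:00 PM = 10 h 17 min; less 45 min break → 9 h 32 min
Tue: 9:06 AM–8:37 PM = 11 h 31 min; less 45 min break → 10 h 46 min
Wed: 6:55 AM–6:39 PM = 11 h 44 min; less 45 min break → 10 h 59 min
Thu: 8:40 AM–6:19 PM = 9 h 39 min; less 45 min break → 8 h 54 min
Fri: 10:52 AM–7:54 PM = 9 h 2 min; less 45 min break → 8 h 17 min
Total worked: 48 h 28 min = 2908 min.
Regular 44 h 0 min = 2640 min at $46.50/h; overtime 4 h 28 min = 268 min at $69.75/h.
Pay = (2640 × $46.50 + 268 × $69.75) ÷ 60 = $2357.55.

$2357.55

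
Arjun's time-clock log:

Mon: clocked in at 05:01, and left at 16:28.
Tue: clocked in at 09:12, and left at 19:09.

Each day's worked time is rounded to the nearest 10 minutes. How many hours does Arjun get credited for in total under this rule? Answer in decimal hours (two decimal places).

21.50 hours

Mon: 05:01–16:28 = 11 h 27 min → rounds to 11 h 30 min
Tue: 09:12–19:09 = 9 h 57 min → rounds to 10 h 0 min
Total credited: 21 h 30 min.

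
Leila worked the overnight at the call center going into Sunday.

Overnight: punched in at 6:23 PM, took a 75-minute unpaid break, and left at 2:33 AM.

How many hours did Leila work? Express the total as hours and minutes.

Overnight: 6:23 PM → midnight = 5 h 37 min; midnight → 2:33 AM = 2 h 33 min; span 8 h 10 min; less 75 min break → 6 h 55 min

6 h 55 min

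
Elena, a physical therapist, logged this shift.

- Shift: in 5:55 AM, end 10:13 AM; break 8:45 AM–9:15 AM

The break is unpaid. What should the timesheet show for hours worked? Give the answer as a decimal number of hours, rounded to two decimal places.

3.80 hours

Shift: 5:55 AM–10:13 AM = 4 h 18 min; less 30 min break → 3 h 48 min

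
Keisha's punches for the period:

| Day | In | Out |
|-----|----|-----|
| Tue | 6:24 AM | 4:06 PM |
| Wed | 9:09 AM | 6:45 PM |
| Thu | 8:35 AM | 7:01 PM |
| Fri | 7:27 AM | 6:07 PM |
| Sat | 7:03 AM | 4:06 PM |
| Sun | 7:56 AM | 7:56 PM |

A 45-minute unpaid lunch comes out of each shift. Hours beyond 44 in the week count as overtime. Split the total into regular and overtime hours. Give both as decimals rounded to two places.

Tue: 6:24 AM–4:06 PM = 9 h 42 min; less 45 min break → 8 h 57 min
Wed: 9:09 AM–6:45 PM = 9 h 36 min; less 45 min break → 8 h 51 min
Thu: 8:35 AM–7:01 PM = 10 h 26 min; less 45 min break → 9 h 41 min
Fri: 7:27 AM–6:07 PM = 10 h 40 min; less 45 min break → 9 h 55 min
Sat: 7:03 AM–4:06 PM = 9 h 3 min; less 45 min break → 8 h 18 min
Sun: 7:56 AM–7:56 PM = 12 h 0 min; less 45 min break → 11 h 15 min
Total worked: 56 h 57 min = 56.95 h.
Threshold 44 h → overtime 12 h 57 min, regular 44 h 0 min.

Regular 44.00 hours, overtime 12.95 hours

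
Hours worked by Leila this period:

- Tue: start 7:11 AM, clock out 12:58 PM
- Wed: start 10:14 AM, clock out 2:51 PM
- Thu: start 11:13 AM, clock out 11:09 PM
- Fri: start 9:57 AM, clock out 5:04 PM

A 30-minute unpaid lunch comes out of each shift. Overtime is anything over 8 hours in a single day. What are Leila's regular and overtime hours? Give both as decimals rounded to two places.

Tue: 7:11 AM–12:58 PM = 5 h 47 min; less 30 min break → 5 h 17 min
Wed: 10:14 AM–2:51 PM = 4 h 37 min; less 30 min break → 4 h 7 min
Thu: 11:13 AM–11:09 PM = 11 h 56 min; less 30 min break → 11 h 26 min
Fri: 9:57 AM–5:04 PM = 7 h 7 min; less 30 min break → 6 h 37 min
Tue reg 5 h 17 min / OT 0 h 0 min; Wed reg 4 h 7 min / OT 0 h 0 min; Thu reg 8 h 0 min / OT 3 h 26 min; Fri reg 6 h 37 min / OT 0 h 0 min.
Totals: regular 24 h 1 min, overtime 3 h 26 min.

Regular 24.02 hours, overtime 3.43 hours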